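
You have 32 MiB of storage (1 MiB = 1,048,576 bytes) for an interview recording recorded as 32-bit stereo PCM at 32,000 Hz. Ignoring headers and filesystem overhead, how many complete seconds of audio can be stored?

Uncompressed byte rate = 32,000 × 4 × 2 = 256,000 bytes/s.
Capacity = 32 × 1,048,576 = 33,554,432 bytes.
33,554,432 / 256,000 ≈ 131.07 s → 131 seconds.

131 seconds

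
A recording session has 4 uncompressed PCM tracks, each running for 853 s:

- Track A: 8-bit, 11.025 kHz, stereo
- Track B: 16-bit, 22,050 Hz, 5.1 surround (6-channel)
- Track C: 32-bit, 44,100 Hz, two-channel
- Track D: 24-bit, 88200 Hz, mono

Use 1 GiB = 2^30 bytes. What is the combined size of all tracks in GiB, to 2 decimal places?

Track A: 11,025 × 853 × 1 × 2 = 18,808,650 bytes.
Track B: 22,050 × 853 × 2 × 6 = 225,703,800 bytes.
Track C: 44,100 × 853 × 4 × 2 = 300,938,400 bytes.
Track D: 88,200 × 853 × 3 × 1 = 225,703,800 bytes.
Total = 771,154,650 bytes = 0.72 GiB.

0.72 GiB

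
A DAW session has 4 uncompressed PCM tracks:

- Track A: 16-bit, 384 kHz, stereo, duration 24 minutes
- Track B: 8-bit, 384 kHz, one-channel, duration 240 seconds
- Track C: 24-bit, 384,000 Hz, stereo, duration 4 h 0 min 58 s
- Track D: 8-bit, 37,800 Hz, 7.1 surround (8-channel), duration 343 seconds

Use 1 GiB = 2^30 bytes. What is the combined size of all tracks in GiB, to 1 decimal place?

Track A: 24 minutes = 1,440 s; 384,000 × 1,440 × 2 × 2 = 2,211,840,000 bytes.
Track B: 384,000 × 240 × 1 × 1 = 92,160,000 bytes.
Track C: 4 h 0 min 58 s = 14,458 s; 384,000 × 14,458 × 3 × 2 = 33,311,232,000 bytes.
Track D: 37,800 × 343 × 1 × 8 = 103,723,200 bytes.
Total = 35,718,955,200 bytes = 33.3 GiB.

33.3 GiB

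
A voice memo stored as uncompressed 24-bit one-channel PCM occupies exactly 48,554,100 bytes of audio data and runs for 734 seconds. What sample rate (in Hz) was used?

Bytes = sample_rate × seconds × bytes_per_sample × channels.
sample_rate = 48,554,100 / (734 × 3 × 1) = 48,554,100 / 2,202 = 22,050 Hz.

22,050 Hz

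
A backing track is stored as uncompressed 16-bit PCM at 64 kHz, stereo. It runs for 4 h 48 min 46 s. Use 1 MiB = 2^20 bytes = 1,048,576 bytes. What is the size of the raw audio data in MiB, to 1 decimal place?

Duration = 4 h 48 min 46 s = 17,326 s.
Bytes = 64,000 samples/s × 17,326 s × 2 bytes/sample × 2 ch = 4,435,456,000 bytes.
4,435,456,000 / 1,048,576 = 4230.0 MiB.

4230.0 MiB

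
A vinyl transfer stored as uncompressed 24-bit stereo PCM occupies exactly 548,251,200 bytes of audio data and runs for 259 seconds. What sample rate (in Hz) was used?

Bytes = sample_rate × seconds × bytes_per_sample × channels.
sample_rate = 548,251,200 / (259 × 3 × 2) = 548,251,200 / 1,554 = 352,800 Hz.

352,800 Hz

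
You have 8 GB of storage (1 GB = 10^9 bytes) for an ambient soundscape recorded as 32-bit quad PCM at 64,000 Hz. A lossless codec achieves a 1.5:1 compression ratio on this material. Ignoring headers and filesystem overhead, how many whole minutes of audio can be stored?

Uncompressed byte rate = 64,000 × 4 × 4 = 1,024,000 bytes/s.
After 1.5:1 compression, effective rate ≈ 682666.67 bytes/s.
Capacity = 8 × 1,000,000,000 = 8,000,000,000 bytes.
8,000,000,000 / effective rate ≈ 11718.75 s → 195 minutes.

195 minutes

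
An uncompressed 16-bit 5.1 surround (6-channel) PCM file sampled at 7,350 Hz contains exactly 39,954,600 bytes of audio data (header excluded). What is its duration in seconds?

Byte rate = 7,350 × 2 × 6 = 88,200 bytes/s.
Duration = 39,954,600 / 88,200 = 453 s.

453 seconds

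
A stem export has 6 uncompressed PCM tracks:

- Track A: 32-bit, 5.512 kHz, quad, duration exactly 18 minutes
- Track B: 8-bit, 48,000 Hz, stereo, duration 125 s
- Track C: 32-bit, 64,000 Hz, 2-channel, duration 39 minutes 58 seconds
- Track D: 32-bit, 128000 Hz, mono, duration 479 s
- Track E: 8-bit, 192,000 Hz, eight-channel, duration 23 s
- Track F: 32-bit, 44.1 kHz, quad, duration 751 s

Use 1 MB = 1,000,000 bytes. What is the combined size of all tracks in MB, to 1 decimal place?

Track A: exactly 18 minutes = 1,080 s; 5,512 × 1,080 × 4 × 4 = 95,247,360 bytes.
Track B: 48,000 × 125 × 1 × 2 = 12,000,000 bytes.
Track C: 39 minutes 58 seconds = 2,398 s; 64,000 × 2,398 × 4 × 2 = 1,227,776,000 bytes.
Track D: 128,000 × 479 × 4 × 1 = 245,248,000 bytes.
Track E: 192,000 × 23 × 1 × 8 = 35,328,000 bytes.
Track F: 44,100 × 751 × 4 × 4 = 529,905,600 bytes.
Total = 2,145,504,960 bytes = 2145.5 MB.

2145.5 MB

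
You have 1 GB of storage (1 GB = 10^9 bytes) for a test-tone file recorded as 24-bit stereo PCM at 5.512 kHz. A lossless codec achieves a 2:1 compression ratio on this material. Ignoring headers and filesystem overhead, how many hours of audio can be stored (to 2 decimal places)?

16.80 hours

Uncompressed byte rate = 5,512 × 3 × 2 = 33,072 bytes/s.
After 2:1 compression, effective rate ≈ 16536 bytes/s.
Capacity = 1 × 1,000,000,000 = 1,000,000,000 bytes.
1,000,000,000 / effective rate ≈ 60474.12 s → 16.80 hours.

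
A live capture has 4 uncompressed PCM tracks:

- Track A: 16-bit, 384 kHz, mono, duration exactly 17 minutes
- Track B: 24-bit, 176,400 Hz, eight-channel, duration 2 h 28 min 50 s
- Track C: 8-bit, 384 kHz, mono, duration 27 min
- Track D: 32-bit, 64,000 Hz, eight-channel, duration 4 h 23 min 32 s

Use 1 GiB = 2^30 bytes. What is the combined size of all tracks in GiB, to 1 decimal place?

66.7 GiB

Track A: exactly 17 minutes = 1,020 s; 384,000 × 1,020 × 2 × 1 = 783,360,000 bytes.
Track B: 2 h 28 min 50 s = 8,930 s; 176,400 × 8,930 × 3 × 8 = 37,806,048,000 bytes.
Track C: 27 min = 1,620 s; 384,000 × 1,620 × 1 × 1 = 622,080,000 bytes.
Track D: 4 h 23 min 32 s = 15,812 s; 64,000 × 15,812 × 4 × 8 = 32,382,976,000 bytes.
Total = 71,594,464,000 bytes = 66.7 GiB.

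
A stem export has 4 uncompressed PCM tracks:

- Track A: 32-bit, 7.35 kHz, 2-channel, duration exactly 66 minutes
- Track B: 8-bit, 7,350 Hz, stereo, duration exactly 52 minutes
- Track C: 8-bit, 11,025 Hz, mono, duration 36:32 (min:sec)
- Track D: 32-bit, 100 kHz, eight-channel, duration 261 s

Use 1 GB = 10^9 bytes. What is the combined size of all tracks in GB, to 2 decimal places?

1.14 GB

Track A: exactly 66 minutes = 3,960 s; 7,350 × 3,960 × 4 × 2 = 232,848,000 bytes.
Track B: exactly 52 minutes = 3,120 s; 7,350 × 3,120 × 1 × 2 = 45,864,000 bytes.
Track C: 36:32 (min:sec) = 2,192 s; 11,025 × 2,192 × 1 × 1 = 24,166,800 bytes.
Track D: 100,000 × 261 × 4 × 8 = 835,200,000 bytes.
Total = 1,138,078,800 bytes = 1.14 GB.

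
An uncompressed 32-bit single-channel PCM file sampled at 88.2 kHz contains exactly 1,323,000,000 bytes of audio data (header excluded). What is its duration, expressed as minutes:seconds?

Byte rate = 88,200 × 4 × 1 = 352,800 bytes/s.
Duration = 1,323,000,000 / 352,800 = 3,750 s.
3,750 s = 62:30.

62:30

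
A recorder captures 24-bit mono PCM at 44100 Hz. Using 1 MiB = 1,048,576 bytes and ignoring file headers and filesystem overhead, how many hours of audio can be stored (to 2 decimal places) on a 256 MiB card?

0.56 hours

Uncompressed byte rate = 44,100 × 3 × 1 = 132,300 bytes/s.
Capacity = 256 × 1,048,576 = 268,435,456 bytes.
268,435,456 / 132,300 ≈ 2028.99 s → 0.56 hours.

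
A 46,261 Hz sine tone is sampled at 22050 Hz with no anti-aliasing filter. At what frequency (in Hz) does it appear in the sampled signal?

Nyquist = 22,050/2 = 11,025 Hz; 46,261 Hz exceeds it.
Alias = |46,261 − 2×22,050| = |46,261 − 44,100| = 2,161 Hz.

2,161 Hz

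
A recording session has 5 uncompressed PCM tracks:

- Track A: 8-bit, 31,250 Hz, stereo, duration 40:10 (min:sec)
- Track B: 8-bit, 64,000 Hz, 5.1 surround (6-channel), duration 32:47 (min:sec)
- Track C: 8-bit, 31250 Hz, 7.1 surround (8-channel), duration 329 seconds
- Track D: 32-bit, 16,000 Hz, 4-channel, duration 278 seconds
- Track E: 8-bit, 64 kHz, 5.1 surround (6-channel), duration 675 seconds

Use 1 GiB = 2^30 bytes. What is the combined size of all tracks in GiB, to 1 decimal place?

Track A: 40:10 (min:sec) = 2,410 s; 31,250 × 2,410 × 1 × 2 = 150,625,000 bytes.
Track B: 32:47 (min:sec) = 1,967 s; 64,000 × 1,967 × 1 × 6 = 755,328,000 bytes.
Track C: 31,250 × 329 × 1 × 8 = 82,250,000 bytes.
Track D: 16,000 × 278 × 4 × 4 = 71,168,000 bytes.
Track E: 64,000 × 675 × 1 × 6 = 259,200,000 bytes.
Total = 1,318,571,000 bytes = 1.2 GiB.

1.2 GiB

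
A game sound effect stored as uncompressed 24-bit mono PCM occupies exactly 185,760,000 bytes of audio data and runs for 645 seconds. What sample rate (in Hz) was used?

96,000 Hz

Bytes = sample_rate × seconds × bytes_per_sample × channels.
sample_rate = 185,760,000 / (645 × 3 × 1) = 185,760,000 / 1,935 = 96,000 Hz.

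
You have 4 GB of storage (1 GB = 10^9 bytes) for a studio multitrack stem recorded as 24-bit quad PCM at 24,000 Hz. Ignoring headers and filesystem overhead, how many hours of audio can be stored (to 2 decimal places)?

3.86 hours

Uncompressed byte rate = 24,000 × 3 × 4 = 288,000 bytes/s.
Capacity = 4 × 1,000,000,000 = 4,000,000,000 bytes.
4,000,000,000 / 288,000 ≈ 13888.89 s → 3.86 hours.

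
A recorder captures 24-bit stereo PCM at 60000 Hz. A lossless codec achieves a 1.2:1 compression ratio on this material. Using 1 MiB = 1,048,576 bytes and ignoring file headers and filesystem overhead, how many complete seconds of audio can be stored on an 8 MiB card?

Uncompressed byte rate = 60,000 × 3 × 2 = 360,000 bytes/s.
After 1.2:1 compression, effective rate ≈ 300000 bytes/s.
Capacity = 8 × 1,048,576 = 8,388,608 bytes.
8,388,608 / effective rate ≈ 27.96 s → 27 seconds.

27 seconds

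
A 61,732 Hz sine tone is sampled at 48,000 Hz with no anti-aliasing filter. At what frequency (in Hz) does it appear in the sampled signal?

13,732 Hz

Nyquist = 48,000/2 = 24,000 Hz; 61,732 Hz exceeds it.
Alias = |61,732 − 1×48,000| = |61,732 − 48,000| = 13,732 Hz.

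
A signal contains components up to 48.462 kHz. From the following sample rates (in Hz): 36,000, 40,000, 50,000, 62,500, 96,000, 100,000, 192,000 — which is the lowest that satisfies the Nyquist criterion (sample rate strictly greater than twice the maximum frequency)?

Need sample rate > 2 × 48,462 = 96,924 Hz.
Lowest listed rate above 96,924 Hz is 100,000 Hz.

100,000 Hz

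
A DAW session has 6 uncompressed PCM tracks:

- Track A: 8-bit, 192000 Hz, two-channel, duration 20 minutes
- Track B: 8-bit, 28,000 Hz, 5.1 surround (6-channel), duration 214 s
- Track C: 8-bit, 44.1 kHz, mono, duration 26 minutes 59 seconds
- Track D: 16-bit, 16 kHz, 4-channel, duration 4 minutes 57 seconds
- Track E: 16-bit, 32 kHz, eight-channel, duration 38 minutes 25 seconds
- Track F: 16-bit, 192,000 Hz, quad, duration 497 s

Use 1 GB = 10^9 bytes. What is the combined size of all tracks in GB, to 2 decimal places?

2.55 GB

Track A: 20 minutes = 1,200 s; 192,000 × 1,200 × 1 × 2 = 460,800,000 bytes.
Track B: 28,000 × 214 × 1 × 6 = 35,952,000 bytes.
Track C: 26 minutes 59 seconds = 1,619 s; 44,100 × 1,619 × 1 × 1 = 71,397,900 bytes.
Track D: 4 minutes 57 seconds = 297 s; 16,000 × 297 × 2 × 4 = 38,016,000 bytes.
Track E: 38 minutes 25 seconds = 2,305 s; 32,000 × 2,305 × 2 × 8 = 1,180,160,000 bytes.
Track F: 192,000 × 497 × 2 × 4 = 763,392,000 bytes.
Total = 2,549,717,900 bytes = 2.55 GB.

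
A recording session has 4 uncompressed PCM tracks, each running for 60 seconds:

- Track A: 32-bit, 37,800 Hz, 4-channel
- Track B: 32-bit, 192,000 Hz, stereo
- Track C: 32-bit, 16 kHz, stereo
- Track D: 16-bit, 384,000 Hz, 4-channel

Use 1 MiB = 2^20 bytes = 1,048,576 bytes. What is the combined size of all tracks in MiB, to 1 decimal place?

305.6 MiB

Track A: 37,800 × 60 × 4 × 4 = 36,288,000 bytes.
Track B: 192,000 × 60 × 4 × 2 = 92,160,000 bytes.
Track C: 16,000 × 60 × 4 × 2 = 7,680,000 bytes.
Track D: 384,000 × 60 × 2 × 4 = 184,320,000 bytes.
Total = 320,448,000 bytes = 305.6 MiB.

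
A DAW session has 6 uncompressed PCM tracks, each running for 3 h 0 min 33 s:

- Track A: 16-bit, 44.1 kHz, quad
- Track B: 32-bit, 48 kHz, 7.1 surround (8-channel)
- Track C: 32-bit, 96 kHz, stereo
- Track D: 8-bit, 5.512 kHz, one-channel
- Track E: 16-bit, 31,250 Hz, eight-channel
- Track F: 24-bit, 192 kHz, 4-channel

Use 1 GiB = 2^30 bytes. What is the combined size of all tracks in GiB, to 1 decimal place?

55.1 GiB

3 h 0 min 33 s = 10,833 s.
Track A: 44,100 × 10,833 × 2 × 4 = 3,821,882,400 bytes.
Track B: 48,000 × 10,833 × 4 × 8 = 16,639,488,000 bytes.
Track C: 96,000 × 10,833 × 4 × 2 = 8,319,744,000 bytes.
Track D: 5,512 × 10,833 × 1 × 1 = 59,711,496 bytes.
Track E: 31,250 × 10,833 × 2 × 8 = 5,416,500,000 bytes.
Track F: 192,000 × 10,833 × 3 × 4 = 24,959,232,000 bytes.
Total = 59,216,557,896 bytes = 55.1 GiB.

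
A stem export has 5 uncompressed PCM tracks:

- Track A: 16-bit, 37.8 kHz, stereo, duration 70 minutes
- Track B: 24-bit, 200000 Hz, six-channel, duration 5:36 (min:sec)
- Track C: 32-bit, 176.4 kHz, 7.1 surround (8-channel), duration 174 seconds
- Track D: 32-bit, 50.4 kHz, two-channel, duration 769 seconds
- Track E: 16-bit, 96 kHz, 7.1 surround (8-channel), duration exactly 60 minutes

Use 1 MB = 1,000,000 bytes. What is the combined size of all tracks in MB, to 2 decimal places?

8666.50 MB

Track A: 70 minutes = 4,200 s; 37,800 × 4,200 × 2 × 2 = 635,040,000 bytes.
Track B: 5:36 (min:sec) = 336 s; 200,000 × 336 × 3 × 6 = 1,209,600,000 bytes.
Track C: 176,400 × 174 × 4 × 8 = 982,195,200 bytes.
Track D: 50,400 × 769 × 4 × 2 = 310,060,800 bytes.
Track E: exactly 60 minutes = 3,600 s; 96,000 × 3,600 × 2 × 8 = 5,529,600,000 bytes.
Total = 8,666,496,000 bytes = 8666.50 MB.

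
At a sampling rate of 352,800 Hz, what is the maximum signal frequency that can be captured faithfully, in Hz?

Nyquist frequency = sample rate / 2 = 352,800 / 2 = 176,400 Hz.

176,400 Hz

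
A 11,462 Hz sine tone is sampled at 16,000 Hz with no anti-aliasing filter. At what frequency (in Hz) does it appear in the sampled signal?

Nyquist = 16,000/2 = 8,000 Hz; 11,462 Hz exceeds it.
Alias = |11,462 − 1×16,000| = |11,462 − 16,000| = 4,538 Hz.

4,538 Hz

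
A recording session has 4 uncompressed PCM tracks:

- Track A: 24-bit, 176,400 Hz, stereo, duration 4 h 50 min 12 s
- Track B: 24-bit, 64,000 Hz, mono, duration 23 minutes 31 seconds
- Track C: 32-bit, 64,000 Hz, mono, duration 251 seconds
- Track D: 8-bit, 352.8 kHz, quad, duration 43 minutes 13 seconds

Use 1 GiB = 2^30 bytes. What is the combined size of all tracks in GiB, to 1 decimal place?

20.9 GiB

Track A: 4 h 50 min 12 s = 17,412 s; 176,400 × 17,412 × 3 × 2 = 18,428,860,800 bytes.
Track B: 23 minutes 31 seconds = 1,411 s; 64,000 × 1,411 × 3 × 1 = 270,912,000 bytes.
Track C: 64,000 × 251 × 4 × 1 = 64,256,000 bytes.
Track D: 43 minutes 13 seconds = 2,593 s; 352,800 × 2,593 × 1 × 4 = 3,659,241,600 bytes.
Total = 22,423,270,400 bytes = 20.9 GiB.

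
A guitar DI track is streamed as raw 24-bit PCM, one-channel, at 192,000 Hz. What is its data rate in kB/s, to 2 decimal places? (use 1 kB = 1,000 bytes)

576.00 kB/s

Bit rate = 192,000 × 24 × 1 = 4,608,000 bits/s.
4,608,000 / 8 = 576,000 B/s = 576.00 kB/s.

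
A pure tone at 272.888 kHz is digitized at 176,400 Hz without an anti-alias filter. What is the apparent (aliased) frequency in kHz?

Nyquist = 176,400/2 = 88,200 Hz; 272,888 Hz exceeds it.
Alias = |272,888 − 2×176,400| = |272,888 − 352,800| = 79,912 Hz = 79.912 kHz.

79.912 kHz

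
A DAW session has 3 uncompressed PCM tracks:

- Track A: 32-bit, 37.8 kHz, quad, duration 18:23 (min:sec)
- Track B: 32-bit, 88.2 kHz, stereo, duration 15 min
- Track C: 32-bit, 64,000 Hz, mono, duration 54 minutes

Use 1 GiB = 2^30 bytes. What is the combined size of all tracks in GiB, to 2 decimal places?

Track A: 18:23 (min:sec) = 1,103 s; 37,800 × 1,103 × 4 × 4 = 667,094,400 bytes.
Track B: 15 min = 900 s; 88,200 × 900 × 4 × 2 = 635,040,000 bytes.
Track C: 54 minutes = 3,240 s; 64,000 × 3,240 × 4 × 1 = 829,440,000 bytes.
Total = 2,131,574,400 bytes = 1.99 GiB.

1.99 GiB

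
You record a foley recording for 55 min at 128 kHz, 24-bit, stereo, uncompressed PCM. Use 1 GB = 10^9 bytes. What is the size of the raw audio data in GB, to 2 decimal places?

2.53 GB

Duration = 55 min = 3,300 s.
Bytes = 128,000 samples/s × 3,300 s × 3 bytes/sample × 2 ch = 2,534,400,000 bytes.
2,534,400,000 / 1,000,000,000 = 2.53 GB.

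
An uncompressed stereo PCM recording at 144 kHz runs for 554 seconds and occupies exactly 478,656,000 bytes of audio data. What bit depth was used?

Bytes per sample = 478,656,000 / (144,000 × 554 × 2) = 478,656,000 / 159,552,000 = 3.
Bit depth = 3 × 8 = 24 bits.

24 bits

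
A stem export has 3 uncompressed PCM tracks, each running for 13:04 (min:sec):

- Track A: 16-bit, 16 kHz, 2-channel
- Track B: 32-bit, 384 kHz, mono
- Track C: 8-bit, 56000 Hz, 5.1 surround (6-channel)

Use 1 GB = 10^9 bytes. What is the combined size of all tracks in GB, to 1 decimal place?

13:04 (min:sec) = 784 s.
Track A: 16,000 × 784 × 2 × 2 = 50,176,000 bytes.
Track B: 384,000 × 784 × 4 × 1 = 1,204,224,000 bytes.
Track C: 56,000 × 784 × 1 × 6 = 263,424,000 bytes.
Total = 1,517,824,000 bytes = 1.5 GB.

1.5 GB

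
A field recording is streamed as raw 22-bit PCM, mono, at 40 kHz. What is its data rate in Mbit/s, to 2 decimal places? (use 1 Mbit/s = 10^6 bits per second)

Bit rate = 40,000 × 22 × 1 = 880,000 bits/s.
= 0.88 Mbit/s.

0.88 Mbit/s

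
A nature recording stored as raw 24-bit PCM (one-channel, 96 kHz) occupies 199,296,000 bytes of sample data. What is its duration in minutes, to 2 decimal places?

Byte rate = 96,000 × 3 × 1 = 288,000 bytes/s.
Duration = 199,296,000 / 288,000 = 692 s.
692 s / 60 = 11.53 minutes.

11.53 minutes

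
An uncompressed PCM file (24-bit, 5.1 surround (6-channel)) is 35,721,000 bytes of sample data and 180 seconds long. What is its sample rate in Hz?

11,025 Hz

Bytes = sample_rate × seconds × bytes_per_sample × channels.
sample_rate = 35,721,000 / (180 × 3 × 6) = 35,721,000 / 3,240 = 11,025 Hz.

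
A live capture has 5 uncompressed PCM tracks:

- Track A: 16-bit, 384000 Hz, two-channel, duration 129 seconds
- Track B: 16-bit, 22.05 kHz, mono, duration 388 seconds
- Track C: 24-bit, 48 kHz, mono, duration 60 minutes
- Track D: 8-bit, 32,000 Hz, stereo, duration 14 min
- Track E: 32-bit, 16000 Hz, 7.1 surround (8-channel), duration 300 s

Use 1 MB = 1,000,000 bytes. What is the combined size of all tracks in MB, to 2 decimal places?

Track A: 384,000 × 129 × 2 × 2 = 198,144,000 bytes.
Track B: 22,050 × 388 × 2 × 1 = 17,110,800 bytes.
Track C: 60 minutes = 3,600 s; 48,000 × 3,600 × 3 × 1 = 518,400,000 bytes.
Track D: 14 min = 840 s; 32,000 × 840 × 1 × 2 = 53,760,000 bytes.
Track E: 16,000 × 300 × 4 × 8 = 153,600,000 bytes.
Total = 941,014,800 bytes = 941.01 MB.

941.01 MB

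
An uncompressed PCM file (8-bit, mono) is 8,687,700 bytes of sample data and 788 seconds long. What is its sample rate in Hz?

Bytes = sample_rate × seconds × bytes_per_sample × channels.
sample_rate = 8,687,700 / (788 × 1 × 1) = 8,687,700 / 788 = 11,025 Hz.

11,025 Hz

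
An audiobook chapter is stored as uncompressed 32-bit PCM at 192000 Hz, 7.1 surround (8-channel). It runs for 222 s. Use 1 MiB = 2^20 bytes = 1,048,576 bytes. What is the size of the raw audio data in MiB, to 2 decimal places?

1300.78 MiB

Bytes = 192,000 samples/s × 222 s × 4 bytes/sample × 8 ch = 1,363,968,000 bytes.
1,363,968,000 / 1,048,576 = 1300.78 MiB.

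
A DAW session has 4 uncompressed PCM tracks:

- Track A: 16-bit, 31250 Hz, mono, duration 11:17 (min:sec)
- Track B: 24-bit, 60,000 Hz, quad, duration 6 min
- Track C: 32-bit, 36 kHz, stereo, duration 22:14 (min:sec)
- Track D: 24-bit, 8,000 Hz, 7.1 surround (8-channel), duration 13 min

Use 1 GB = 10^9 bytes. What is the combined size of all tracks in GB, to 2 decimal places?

0.84 GB

Track A: 11:17 (min:sec) = 677 s; 31,250 × 677 × 2 × 1 = 42,312,500 bytes.
Track B: 6 min = 360 s; 60,000 × 360 × 3 × 4 = 259,200,000 bytes.
Track C: 22:14 (min:sec) = 1,334 s; 36,000 × 1,334 × 4 × 2 = 384,192,000 bytes.
Track D: 13 min = 780 s; 8,000 × 780 × 3 × 8 = 149,760,000 bytes.
Total = 835,464,500 bytes = 0.84 GB.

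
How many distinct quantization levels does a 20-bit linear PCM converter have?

1,048,576 levels

2^20 = 1,048,576.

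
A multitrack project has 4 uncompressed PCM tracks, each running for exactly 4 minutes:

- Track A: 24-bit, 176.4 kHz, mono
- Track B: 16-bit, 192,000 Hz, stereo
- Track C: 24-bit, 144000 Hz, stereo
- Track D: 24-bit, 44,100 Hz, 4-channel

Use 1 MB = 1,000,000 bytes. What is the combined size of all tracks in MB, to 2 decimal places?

645.70 MB

exactly 4 minutes = 240 s.
Track A: 176,400 × 240 × 3 × 1 = 127,008,000 bytes.
Track B: 192,000 × 240 × 2 × 2 = 184,320,000 bytes.
Track C: 144,000 × 240 × 3 × 2 = 207,360,000 bytes.
Track D: 44,100 × 240 × 3 × 4 = 127,008,000 bytes.
Total = 645,696,000 bytes = 645.70 MB.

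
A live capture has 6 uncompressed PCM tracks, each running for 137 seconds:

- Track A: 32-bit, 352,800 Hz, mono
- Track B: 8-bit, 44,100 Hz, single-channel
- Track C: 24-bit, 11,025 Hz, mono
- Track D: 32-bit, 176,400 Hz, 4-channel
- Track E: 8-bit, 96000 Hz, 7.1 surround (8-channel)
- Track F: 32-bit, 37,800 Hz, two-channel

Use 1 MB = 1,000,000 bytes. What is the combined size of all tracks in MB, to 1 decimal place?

737.2 MB

Track A: 352,800 × 137 × 4 × 1 = 193,334,400 bytes.
Track B: 44,100 × 137 × 1 × 1 = 6,041,700 bytes.
Track C: 11,025 × 137 × 3 × 1 = 4,531,275 bytes.
Track D: 176,400 × 137 × 4 × 4 = 386,668,800 bytes.
Track E: 96,000 × 137 × 1 × 8 = 105,216,000 bytes.
Track F: 37,800 × 137 × 4 × 2 = 41,428,800 bytes.
Total = 737,220,975 bytes = 737.2 MB.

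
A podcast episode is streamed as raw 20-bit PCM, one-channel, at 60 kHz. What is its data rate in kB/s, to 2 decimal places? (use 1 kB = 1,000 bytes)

150.00 kB/s

Bit rate = 60,000 × 20 × 1 = 1,200,000 bits/s.
1,200,000 / 8 = 150,000 B/s = 150.00 kB/s.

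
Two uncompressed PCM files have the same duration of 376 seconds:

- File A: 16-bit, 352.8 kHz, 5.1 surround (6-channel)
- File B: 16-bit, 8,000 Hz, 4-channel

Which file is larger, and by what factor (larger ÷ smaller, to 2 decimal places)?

File A: 352,800 × 2 × 6 = 4,233,600 bytes/s.
File B: 8,000 × 2 × 4 = 64,000 bytes/s.
File A is larger; ratio = 1,591,833,600 / 24,064,000 = 66.15.

File A, by a factor of 66.15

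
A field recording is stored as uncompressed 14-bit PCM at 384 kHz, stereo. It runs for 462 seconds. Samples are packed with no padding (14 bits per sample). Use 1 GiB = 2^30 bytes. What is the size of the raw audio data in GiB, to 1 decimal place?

Bits = 384,000 × 462 × 14 × 2 = 4,967,424,000 bits = 620,928,000 bytes.
620,928,000 / 1,073,741,824 = 0.6 GiB.

0.6 GiB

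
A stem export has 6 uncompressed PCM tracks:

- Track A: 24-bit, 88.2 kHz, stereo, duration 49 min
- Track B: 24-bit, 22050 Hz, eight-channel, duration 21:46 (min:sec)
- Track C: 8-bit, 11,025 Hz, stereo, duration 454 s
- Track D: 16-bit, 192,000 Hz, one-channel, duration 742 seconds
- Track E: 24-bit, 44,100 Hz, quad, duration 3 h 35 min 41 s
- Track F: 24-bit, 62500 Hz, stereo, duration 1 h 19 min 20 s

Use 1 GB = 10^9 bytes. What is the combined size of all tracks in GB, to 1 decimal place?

11.2 GB

Track A: 49 min = 2,940 s; 88,200 × 2,940 × 3 × 2 = 1,555,848,000 bytes.
Track B: 21:46 (min:sec) = 1,306 s; 22,050 × 1,306 × 3 × 8 = 691,135,200 bytes.
Track C: 11,025 × 454 × 1 × 2 = 10,010,700 bytes.
Track D: 192,000 × 742 × 2 × 1 = 284,928,000 bytes.
Track E: 3 h 35 min 41 s = 12,941 s; 44,100 × 12,941 × 3 × 4 = 6,848,377,200 bytes.
Track F: 1 h 19 min 20 s = 4,760 s; 62,500 × 4,760 × 3 × 2 = 1,785,000,000 bytes.
Total = 11,175,299,100 bytes = 11.2 GB.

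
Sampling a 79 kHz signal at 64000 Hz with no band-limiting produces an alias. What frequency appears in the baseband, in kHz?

15 kHz

Nyquist = 64,000/2 = 32,000 Hz; 79,000 Hz exceeds it.
Alias = |79,000 − 1×64,000| = |79,000 − 64,000| = 15,000 Hz = 15 kHz.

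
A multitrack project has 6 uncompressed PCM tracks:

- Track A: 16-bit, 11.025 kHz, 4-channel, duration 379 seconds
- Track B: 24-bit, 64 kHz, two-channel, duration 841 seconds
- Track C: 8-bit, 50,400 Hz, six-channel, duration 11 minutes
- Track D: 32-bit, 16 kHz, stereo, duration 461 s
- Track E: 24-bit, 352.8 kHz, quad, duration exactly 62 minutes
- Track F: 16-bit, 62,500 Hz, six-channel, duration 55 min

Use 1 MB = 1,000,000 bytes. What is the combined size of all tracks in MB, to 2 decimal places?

Track A: 11,025 × 379 × 2 × 4 = 33,427,800 bytes.
Track B: 64,000 × 841 × 3 × 2 = 322,944,000 bytes.
Track C: 11 minutes = 660 s; 50,400 × 660 × 1 × 6 = 199,584,000 bytes.
Track D: 16,000 × 461 × 4 × 2 = 59,008,000 bytes.
Track E: exactly 62 minutes = 3,720 s; 352,800 × 3,720 × 3 × 4 = 15,748,992,000 bytes.
Track F: 55 min = 3,300 s; 62,500 × 3,300 × 2 × 6 = 2,475,000,000 bytes.
Total = 18,838,955,800 bytes = 18838.96 MB.

18838.96 MB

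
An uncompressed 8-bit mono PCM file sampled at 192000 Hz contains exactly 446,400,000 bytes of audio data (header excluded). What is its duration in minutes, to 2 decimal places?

Byte rate = 192,000 × 1 × 1 = 192,000 bytes/s.
Duration = 446,400,000 / 192,000 = 2,325 s.
2,325 s / 60 = 38.75 minutes.

38.75 minutes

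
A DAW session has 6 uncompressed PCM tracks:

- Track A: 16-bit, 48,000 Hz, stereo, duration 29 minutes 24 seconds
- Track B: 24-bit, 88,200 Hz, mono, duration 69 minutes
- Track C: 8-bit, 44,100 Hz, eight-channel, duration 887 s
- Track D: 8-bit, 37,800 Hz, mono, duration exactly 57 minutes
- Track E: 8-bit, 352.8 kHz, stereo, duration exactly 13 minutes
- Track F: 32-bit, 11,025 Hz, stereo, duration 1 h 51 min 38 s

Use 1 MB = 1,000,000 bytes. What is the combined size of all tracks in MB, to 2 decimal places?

Track A: 29 minutes 24 seconds = 1,764 s; 48,000 × 1,764 × 2 × 2 = 338,688,000 bytes.
Track B: 69 minutes = 4,140 s; 88,200 × 4,140 × 3 × 1 = 1,095,444,000 bytes.
Track C: 44,100 × 887 × 1 × 8 = 312,933,600 bytes.
Track D: exactly 57 minutes = 3,420 s; 37,800 × 3,420 × 1 × 1 = 129,276,000 bytes.
Track E: exactly 13 minutes = 780 s; 352,800 × 780 × 1 × 2 = 550,368,000 bytes.
Track F: 1 h 51 min 38 s = 6,698 s; 11,025 × 6,698 × 4 × 2 = 590,763,600 bytes.
Total = 3,017,473,200 bytes = 3017.47 MB.

3017.47 MB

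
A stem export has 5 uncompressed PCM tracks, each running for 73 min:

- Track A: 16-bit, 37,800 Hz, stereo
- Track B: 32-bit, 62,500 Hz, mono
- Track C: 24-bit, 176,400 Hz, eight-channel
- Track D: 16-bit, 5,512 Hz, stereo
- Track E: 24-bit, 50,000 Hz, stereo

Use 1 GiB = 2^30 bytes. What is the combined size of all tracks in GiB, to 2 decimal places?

20.22 GiB

73 min = 4,380 s.
Track A: 37,800 × 4,380 × 2 × 2 = 662,256,000 bytes.
Track B: 62,500 × 4,380 × 4 × 1 = 1,095,000,000 bytes.
Track C: 176,400 × 4,380 × 3 × 8 = 18,543,168,000 bytes.
Track D: 5,512 × 4,380 × 2 × 2 = 96,570,240 bytes.
Track E: 50,000 × 4,380 × 3 × 2 = 1,314,000,000 bytes.
Total = 21,710,994,240 bytes = 20.22 GiB.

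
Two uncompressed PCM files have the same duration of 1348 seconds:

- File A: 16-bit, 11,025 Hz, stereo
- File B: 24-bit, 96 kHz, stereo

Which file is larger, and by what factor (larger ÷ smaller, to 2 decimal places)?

File A: 11,025 × 2 × 2 = 44,100 bytes/s.
File B: 96,000 × 3 × 2 = 576,000 bytes/s.
File B is larger; ratio = 776,448,000 / 59,446,800 = 13.06.

File B, by a factor of 13.06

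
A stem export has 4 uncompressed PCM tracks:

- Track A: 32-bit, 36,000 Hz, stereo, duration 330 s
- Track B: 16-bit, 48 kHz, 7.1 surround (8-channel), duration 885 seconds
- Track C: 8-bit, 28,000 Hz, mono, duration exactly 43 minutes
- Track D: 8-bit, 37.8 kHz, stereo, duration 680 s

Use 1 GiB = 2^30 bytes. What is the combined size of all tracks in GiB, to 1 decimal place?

Track A: 36,000 × 330 × 4 × 2 = 95,040,000 bytes.
Track B: 48,000 × 885 × 2 × 8 = 679,680,000 bytes.
Track C: exactly 43 minutes = 2,580 s; 28,000 × 2,580 × 1 × 1 = 72,240,000 bytes.
Track D: 37,800 × 680 × 1 × 2 = 51,408,000 bytes.
Total = 898,368,000 bytes = 0.8 GiB.

0.8 GiB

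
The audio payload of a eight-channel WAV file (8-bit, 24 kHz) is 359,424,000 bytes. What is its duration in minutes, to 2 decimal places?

Byte rate = 24,000 × 1 × 8 = 192,000 bytes/s.
Duration = 359,424,000 / 192,000 = 1,872 s.
1,872 s / 60 = 31.20 minutes.

31.20 minutes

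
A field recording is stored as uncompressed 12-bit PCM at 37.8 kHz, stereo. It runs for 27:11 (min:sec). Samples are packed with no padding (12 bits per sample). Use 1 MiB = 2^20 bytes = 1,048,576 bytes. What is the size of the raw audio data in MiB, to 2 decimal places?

Duration = 27:11 (min:sec) = 1,631 s.
Bits = 37,800 × 1,631 × 12 × 2 = 1,479,643,200 bits = 184,955,400 bytes.
184,955,400 / 1,048,576 = 176.39 MiB.

176.39 MiB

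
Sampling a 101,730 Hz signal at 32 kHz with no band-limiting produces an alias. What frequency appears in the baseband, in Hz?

5,730 Hz

Nyquist = 32,000/2 = 16,000 Hz; 101,730 Hz exceeds it.
Alias = |101,730 − 3×32,000| = |101,730 − 96,000| = 5,730 Hz.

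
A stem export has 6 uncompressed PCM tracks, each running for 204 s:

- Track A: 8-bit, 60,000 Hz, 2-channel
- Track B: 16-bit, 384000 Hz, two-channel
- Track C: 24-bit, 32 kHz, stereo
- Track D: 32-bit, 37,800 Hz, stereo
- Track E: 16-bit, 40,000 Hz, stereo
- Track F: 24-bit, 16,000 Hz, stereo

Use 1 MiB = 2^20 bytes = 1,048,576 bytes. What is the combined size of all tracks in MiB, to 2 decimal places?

Track A: 60,000 × 204 × 1 × 2 = 24,480,000 bytes.
Track B: 384,000 × 204 × 2 × 2 = 313,344,000 bytes.
Track C: 32,000 × 204 × 3 × 2 = 39,168,000 bytes.
Track D: 37,800 × 204 × 4 × 2 = 61,689,600 bytes.
Track E: 40,000 × 204 × 2 × 2 = 32,640,000 bytes.
Track F: 16,000 × 204 × 3 × 2 = 19,584,000 bytes.
Total = 490,905,600 bytes = 468.16 MiB.

468.16 MiB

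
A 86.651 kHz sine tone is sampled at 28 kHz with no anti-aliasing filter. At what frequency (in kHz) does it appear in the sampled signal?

Nyquist = 28,000/2 = 14,000 Hz; 86,651 Hz exceeds it.
Alias = |86,651 − 3×28,000| = |86,651 − 84,000| = 2,651 Hz = 2.651 kHz.

2.651 kHz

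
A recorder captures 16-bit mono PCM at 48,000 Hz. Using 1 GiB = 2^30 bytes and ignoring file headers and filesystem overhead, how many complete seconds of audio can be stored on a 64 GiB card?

715,827 seconds

Uncompressed byte rate = 48,000 × 2 × 1 = 96,000 bytes/s.
Capacity = 64 × 1,073,741,824 = 68,719,476,736 bytes.
68,719,476,736 / 96,000 ≈ 715827.88 s → 715,827 seconds.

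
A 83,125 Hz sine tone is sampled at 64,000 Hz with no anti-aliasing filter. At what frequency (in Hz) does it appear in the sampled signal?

19,125 Hz

Nyquist = 64,000/2 = 32,000 Hz; 83,125 Hz exceeds it.
Alias = |83,125 − 1×64,000| = |83,125 − 64,000| = 19,125 Hz.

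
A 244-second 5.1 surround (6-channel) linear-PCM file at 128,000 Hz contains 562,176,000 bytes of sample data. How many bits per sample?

24 bits

Bytes per sample = 562,176,000 / (128,000 × 244 × 6) = 562,176,000 / 187,392,000 = 3.
Bit depth = 3 × 8 = 24 bits.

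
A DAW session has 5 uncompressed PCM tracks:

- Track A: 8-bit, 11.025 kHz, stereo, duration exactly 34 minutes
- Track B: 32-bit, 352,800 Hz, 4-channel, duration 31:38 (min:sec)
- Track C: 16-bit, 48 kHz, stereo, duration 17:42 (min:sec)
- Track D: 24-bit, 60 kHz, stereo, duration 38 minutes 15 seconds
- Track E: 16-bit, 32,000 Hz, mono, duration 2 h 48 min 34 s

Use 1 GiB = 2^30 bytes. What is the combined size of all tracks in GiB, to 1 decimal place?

11.6 GiB

Track A: exactly 34 minutes = 2,040 s; 11,025 × 2,040 × 1 × 2 = 44,982,000 bytes.
Track B: 31:38 (min:sec) = 1,898 s; 352,800 × 1,898 × 4 × 4 = 10,713,830,400 bytes.
Track C: 17:42 (min:sec) = 1,062 s; 48,000 × 1,062 × 2 × 2 = 203,904,000 bytes.
Track D: 38 minutes 15 seconds = 2,295 s; 60,000 × 2,295 × 3 × 2 = 826,200,000 bytes.
Track E: 2 h 48 min 34 s = 10,114 s; 32,000 × 10,114 × 2 × 1 = 647,296,000 bytes.
Total = 12,436,212,400 bytes = 11.6 GiB.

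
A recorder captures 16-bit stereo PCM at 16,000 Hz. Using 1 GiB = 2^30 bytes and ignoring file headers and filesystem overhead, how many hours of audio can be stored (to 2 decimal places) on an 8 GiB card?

Uncompressed byte rate = 16,000 × 2 × 2 = 64,000 bytes/s.
Capacity = 8 × 1,073,741,824 = 8,589,934,592 bytes.
8,589,934,592 / 64,000 ≈ 134217.73 s → 37.28 hours.

37.28 hours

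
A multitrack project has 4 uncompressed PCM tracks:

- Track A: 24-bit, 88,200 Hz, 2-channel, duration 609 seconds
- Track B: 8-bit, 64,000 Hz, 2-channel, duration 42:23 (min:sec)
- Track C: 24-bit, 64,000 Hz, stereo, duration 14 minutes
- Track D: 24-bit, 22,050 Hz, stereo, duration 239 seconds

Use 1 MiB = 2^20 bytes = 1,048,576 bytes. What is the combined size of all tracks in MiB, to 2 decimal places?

Track A: 88,200 × 609 × 3 × 2 = 322,282,800 bytes.
Track B: 42:23 (min:sec) = 2,543 s; 64,000 × 2,543 × 1 × 2 = 325,504,000 bytes.
Track C: 14 minutes = 840 s; 64,000 × 840 × 3 × 2 = 322,560,000 bytes.
Track D: 22,050 × 239 × 3 × 2 = 31,619,700 bytes.
Total = 1,001,966,500 bytes = 955.55 MiB.

955.55 MiB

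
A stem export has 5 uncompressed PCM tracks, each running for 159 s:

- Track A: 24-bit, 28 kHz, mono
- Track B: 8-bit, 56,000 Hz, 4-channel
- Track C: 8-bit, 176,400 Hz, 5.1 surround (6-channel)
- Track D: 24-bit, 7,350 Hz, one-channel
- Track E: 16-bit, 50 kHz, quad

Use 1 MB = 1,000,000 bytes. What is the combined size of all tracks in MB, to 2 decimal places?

Track A: 28,000 × 159 × 3 × 1 = 13,356,000 bytes.
Track B: 56,000 × 159 × 1 × 4 = 35,616,000 bytes.
Track C: 176,400 × 159 × 1 × 6 = 168,285,600 bytes.
Track D: 7,350 × 159 × 3 × 1 = 3,505,950 bytes.
Track E: 50,000 × 159 × 2 × 4 = 63,600,000 bytes.
Total = 284,363,550 bytes = 284.36 MB.

284.36 MB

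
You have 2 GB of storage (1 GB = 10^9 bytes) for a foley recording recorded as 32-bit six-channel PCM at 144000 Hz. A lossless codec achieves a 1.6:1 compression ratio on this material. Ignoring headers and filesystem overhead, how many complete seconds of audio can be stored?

Uncompressed byte rate = 144,000 × 4 × 6 = 3,456,000 bytes/s.
After 1.6:1 compression, effective rate ≈ 2160000 bytes/s.
Capacity = 2 × 1,000,000,000 = 2,000,000,000 bytes.
2,000,000,000 / effective rate ≈ 925.93 s → 925 seconds.

925 seconds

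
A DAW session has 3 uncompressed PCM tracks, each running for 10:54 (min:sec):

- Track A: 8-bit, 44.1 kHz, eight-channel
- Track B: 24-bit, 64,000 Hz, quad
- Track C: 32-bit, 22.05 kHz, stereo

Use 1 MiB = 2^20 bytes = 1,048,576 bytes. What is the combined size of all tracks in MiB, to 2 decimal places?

809.07 MiB

10:54 (min:sec) = 654 s.
Track A: 44,100 × 654 × 1 × 8 = 230,731,200 bytes.
Track B: 64,000 × 654 × 3 × 4 = 502,272,000 bytes.
Track C: 22,050 × 654 × 4 × 2 = 115,365,600 bytes.
Total = 848,368,800 bytes = 809.07 MiB.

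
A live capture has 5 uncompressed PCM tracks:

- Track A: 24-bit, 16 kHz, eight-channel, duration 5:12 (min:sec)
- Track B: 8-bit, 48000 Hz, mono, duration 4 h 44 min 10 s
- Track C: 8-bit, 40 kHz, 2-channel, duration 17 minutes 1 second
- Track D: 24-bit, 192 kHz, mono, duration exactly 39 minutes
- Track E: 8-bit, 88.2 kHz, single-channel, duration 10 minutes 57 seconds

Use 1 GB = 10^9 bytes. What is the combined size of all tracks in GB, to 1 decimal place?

2.4 GB

Track A: 5:12 (min:sec) = 312 s; 16,000 × 312 × 3 × 8 = 119,808,000 bytes.
Track B: 4 h 44 min 10 s = 17,050 s; 48,000 × 17,050 × 1 × 1 = 818,400,000 bytes.
Track C: 17 minutes 1 second = 1,021 s; 40,000 × 1,021 × 1 × 2 = 81,680,000 bytes.
Track D: exactly 39 minutes = 2,340 s; 192,000 × 2,340 × 3 × 1 = 1,347,840,000 bytes.
Track E: 10 minutes 57 seconds = 657 s; 88,200 × 657 × 1 × 1 = 57,947,400 bytes.
Total = 2,425,675,400 bytes = 2.4 GB.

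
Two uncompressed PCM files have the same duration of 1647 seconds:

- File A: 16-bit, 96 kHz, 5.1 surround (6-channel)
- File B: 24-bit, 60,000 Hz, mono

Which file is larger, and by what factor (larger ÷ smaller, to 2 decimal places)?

File A, by a factor of 6.40

File A: 96,000 × 2 × 6 = 1,152,000 bytes/s.
File B: 60,000 × 3 × 1 = 180,000 bytes/s.
File A is larger; ratio = 1,897,344,000 / 296,460,000 = 6.40.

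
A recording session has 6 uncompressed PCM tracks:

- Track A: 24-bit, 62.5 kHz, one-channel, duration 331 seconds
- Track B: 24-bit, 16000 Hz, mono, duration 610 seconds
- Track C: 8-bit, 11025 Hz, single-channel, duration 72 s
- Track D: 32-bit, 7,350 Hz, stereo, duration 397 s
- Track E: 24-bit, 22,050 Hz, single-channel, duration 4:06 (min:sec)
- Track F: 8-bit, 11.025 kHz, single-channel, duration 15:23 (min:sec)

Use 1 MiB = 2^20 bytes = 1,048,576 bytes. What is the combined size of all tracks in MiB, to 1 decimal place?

Track A: 62,500 × 331 × 3 × 1 = 62,062,500 bytes.
Track B: 16,000 × 610 × 3 × 1 = 29,280,000 bytes.
Track C: 11,025 × 72 × 1 × 1 = 793,800 bytes.
Track D: 7,350 × 397 × 4 × 2 = 23,343,600 bytes.
Track E: 4:06 (min:sec) = 246 s; 22,050 × 246 × 3 × 1 = 16,272,900 bytes.
Track F: 15:23 (min:sec) = 923 s; 11,025 × 923 × 1 × 1 = 10,176,075 bytes.
Total = 141,928,875 bytes = 135.4 MiB.

135.4 MiB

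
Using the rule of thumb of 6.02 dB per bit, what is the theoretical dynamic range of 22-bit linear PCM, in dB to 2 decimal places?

132.44 dB

22 × 6.02 = 132.44 dB.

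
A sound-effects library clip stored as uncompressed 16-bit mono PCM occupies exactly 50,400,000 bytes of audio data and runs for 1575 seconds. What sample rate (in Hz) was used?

16,000 Hz

Bytes = sample_rate × seconds × bytes_per_sample × channels.
sample_rate = 50,400,000 / (1,575 × 2 × 1) = 50,400,000 / 3,150 = 16,000 Hz.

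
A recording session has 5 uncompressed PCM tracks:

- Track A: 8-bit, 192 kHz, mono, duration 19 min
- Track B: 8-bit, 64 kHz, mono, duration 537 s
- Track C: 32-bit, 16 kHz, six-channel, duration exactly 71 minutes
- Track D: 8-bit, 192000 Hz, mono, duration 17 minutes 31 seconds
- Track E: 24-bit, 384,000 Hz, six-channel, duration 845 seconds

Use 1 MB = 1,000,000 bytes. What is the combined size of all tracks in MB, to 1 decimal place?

Track A: 19 min = 1,140 s; 192,000 × 1,140 × 1 × 1 = 218,880,000 bytes.
Track B: 64,000 × 537 × 1 × 1 = 34,368,000 bytes.
Track C: exactly 71 minutes = 4,260 s; 16,000 × 4,260 × 4 × 6 = 1,635,840,000 bytes.
Track D: 17 minutes 31 seconds = 1,051 s; 192,000 × 1,051 × 1 × 1 = 201,792,000 bytes.
Track E: 384,000 × 845 × 3 × 6 = 5,840,640,000 bytes.
Total = 7,931,520,000 bytes = 7931.5 MB.

7931.5 MB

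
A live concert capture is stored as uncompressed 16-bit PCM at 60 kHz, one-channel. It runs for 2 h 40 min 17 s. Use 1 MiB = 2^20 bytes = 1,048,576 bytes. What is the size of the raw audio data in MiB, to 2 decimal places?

1100.58 MiB

Duration = 2 h 40 min 17 s = 9,617 s.
Bytes = 60,000 samples/s × 9,617 s × 2 bytes/sample × 1 ch = 1,154,040,000 bytes.
1,154,040,000 / 1,048,576 = 1100.58 MiB.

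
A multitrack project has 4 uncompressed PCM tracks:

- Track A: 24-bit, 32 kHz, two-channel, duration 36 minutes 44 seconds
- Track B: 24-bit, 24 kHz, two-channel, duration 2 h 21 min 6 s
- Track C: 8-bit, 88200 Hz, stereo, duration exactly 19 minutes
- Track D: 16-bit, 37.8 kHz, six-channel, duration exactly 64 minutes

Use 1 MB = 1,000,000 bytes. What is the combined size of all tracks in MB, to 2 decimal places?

3585.19 MB

Track A: 36 minutes 44 seconds = 2,204 s; 32,000 × 2,204 × 3 × 2 = 423,168,000 bytes.
Track B: 2 h 21 min 6 s = 8,466 s; 24,000 × 8,466 × 3 × 2 = 1,219,104,000 bytes.
Track C: exactly 19 minutes = 1,140 s; 88,200 × 1,140 × 1 × 2 = 201,096,000 bytes.
Track D: exactly 64 minutes = 3,840 s; 37,800 × 3,840 × 2 × 6 = 1,741,824,000 bytes.
Total = 3,585,192,000 bytes = 3585.19 MB.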